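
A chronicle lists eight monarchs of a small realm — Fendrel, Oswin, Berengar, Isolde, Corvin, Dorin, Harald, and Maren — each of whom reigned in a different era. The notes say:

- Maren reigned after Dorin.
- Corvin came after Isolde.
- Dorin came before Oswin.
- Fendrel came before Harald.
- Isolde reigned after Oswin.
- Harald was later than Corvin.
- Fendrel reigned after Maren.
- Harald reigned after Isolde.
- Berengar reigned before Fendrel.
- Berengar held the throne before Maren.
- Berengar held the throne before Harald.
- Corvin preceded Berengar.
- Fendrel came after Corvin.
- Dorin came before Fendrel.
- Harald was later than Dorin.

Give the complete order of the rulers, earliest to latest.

The constraints fix every adjacent pair, so only one ordering works:
Dorin → Oswin → Isolde → Corvin → Berengar → Maren → Fendrel → Harald.

Dorin, Oswin, Isolde, Corvin, Berengar, Maren, Fendrel, Harald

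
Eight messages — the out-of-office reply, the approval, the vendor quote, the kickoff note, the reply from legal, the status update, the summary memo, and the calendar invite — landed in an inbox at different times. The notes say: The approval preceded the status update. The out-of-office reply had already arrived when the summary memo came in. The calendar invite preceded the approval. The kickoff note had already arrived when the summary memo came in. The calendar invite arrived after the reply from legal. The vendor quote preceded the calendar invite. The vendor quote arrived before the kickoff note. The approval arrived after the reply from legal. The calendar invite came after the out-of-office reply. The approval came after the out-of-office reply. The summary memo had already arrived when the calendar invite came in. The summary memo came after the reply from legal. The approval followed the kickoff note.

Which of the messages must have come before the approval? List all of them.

the calendar invite, the kickoff note, the out-of-office reply, the reply from legal, the summary memo, the vendor quote

Directly stated before the approval: the calendar invite, the kickoff note, the out-of-office reply, and the reply from legal.
The summary memo reaches the approval via the summary memo → the calendar invite → the approval.
The vendor quote reaches the approval via the vendor quote → the kickoff note → the approval.
No chain forces the status update ahead of the approval.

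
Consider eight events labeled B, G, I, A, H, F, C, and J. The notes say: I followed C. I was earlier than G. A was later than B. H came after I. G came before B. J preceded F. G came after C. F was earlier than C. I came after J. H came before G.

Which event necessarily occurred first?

J has a chain of constraints placing it before every other event, so J must be first.

J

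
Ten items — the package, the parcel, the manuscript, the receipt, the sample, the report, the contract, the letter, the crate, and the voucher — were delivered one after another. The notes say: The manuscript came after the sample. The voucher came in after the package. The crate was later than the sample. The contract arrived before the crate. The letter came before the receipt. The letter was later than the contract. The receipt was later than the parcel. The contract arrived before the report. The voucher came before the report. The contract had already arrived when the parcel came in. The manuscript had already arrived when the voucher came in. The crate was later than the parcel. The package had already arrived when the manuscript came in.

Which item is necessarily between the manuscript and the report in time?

the voucher

Tracing the constraints gives the manuscript → the voucher → the report, so the voucher sits after the manuscript and before the report.
No other item is forced both after the manuscript and before the report.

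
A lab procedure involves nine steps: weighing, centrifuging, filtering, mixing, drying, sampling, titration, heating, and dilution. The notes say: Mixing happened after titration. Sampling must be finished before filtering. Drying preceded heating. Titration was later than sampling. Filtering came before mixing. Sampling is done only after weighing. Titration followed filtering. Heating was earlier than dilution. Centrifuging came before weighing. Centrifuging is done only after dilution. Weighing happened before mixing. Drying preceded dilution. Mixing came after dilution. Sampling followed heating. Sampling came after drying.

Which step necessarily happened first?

drying

Drying has a chain of constraints placing it before every other step, so drying must be first.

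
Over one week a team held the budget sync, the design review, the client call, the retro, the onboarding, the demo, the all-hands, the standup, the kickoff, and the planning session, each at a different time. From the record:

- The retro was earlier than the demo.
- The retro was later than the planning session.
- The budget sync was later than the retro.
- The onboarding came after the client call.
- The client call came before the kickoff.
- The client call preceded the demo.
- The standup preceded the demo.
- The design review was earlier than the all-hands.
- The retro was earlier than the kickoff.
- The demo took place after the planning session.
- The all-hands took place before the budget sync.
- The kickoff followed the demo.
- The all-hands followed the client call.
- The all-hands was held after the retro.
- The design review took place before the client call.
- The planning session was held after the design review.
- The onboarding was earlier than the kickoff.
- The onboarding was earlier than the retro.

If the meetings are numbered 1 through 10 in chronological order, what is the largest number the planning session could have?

The planning session must come before the all-hands, the budget sync, the demo, the kickoff, and the retro — 5 meetings forced after it.
Everything else can be placed before the planning session in some valid order, so the planning session can sit as late as position 10 − 5 = 5.

5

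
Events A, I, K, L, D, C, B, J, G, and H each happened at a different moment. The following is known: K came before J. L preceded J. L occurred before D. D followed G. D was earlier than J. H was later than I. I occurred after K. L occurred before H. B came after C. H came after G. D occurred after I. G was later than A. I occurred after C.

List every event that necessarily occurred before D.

A, C, G, I, K, L

Directly stated before D: G, I, and L.
A reaches D via A → G → D.
C reaches D via C → I → D.
K reaches D via K → I → D.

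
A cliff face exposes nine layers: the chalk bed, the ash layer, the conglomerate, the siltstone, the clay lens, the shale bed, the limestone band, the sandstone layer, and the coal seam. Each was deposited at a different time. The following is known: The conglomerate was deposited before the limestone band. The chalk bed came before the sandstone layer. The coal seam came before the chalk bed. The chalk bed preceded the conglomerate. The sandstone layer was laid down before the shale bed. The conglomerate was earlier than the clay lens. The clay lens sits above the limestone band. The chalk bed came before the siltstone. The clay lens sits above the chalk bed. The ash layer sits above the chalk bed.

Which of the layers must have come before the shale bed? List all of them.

Directly stated before the shale bed: the sandstone layer.
The chalk bed reaches the shale bed via the chalk bed → the sandstone layer → the shale bed.
The coal seam reaches the shale bed via the coal seam → the chalk bed → the sandstone layer → the shale bed.
No chain forces the siltstone (or any of the others) ahead of the shale bed.

the chalk bed, the coal seam, the sandstone layer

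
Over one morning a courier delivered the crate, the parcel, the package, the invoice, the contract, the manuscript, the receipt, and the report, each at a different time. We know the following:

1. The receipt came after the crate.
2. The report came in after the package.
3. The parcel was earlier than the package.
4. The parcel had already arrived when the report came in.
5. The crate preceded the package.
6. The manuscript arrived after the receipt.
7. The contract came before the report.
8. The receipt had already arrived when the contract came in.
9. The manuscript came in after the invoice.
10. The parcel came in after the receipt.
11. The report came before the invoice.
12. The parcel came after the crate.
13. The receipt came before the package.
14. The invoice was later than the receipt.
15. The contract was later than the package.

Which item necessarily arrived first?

The crate has a chain of constraints placing it before every other item, so the crate must be first.

the crate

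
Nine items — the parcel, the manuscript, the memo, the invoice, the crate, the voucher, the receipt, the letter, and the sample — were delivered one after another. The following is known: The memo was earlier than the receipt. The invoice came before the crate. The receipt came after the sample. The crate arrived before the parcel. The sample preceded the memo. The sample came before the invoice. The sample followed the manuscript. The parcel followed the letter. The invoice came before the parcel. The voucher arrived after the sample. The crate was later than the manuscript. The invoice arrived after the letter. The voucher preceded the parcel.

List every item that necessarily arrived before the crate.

Directly stated before the crate: the invoice and the manuscript.
The letter reaches the crate via the letter → the invoice → the crate.
The sample reaches the crate via the sample → the invoice → the crate.

the invoice, the letter, the manuscript, the sample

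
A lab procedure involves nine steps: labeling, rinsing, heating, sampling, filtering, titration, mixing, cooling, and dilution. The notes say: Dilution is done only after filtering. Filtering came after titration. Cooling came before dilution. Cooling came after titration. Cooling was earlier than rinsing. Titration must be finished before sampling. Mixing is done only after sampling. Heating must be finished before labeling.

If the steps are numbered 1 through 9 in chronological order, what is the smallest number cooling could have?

2

Titration must come before cooling — 1 forced predecessor.
Nothing else is forced ahead of cooling, so its earliest slot is position 1 + 1 = 2.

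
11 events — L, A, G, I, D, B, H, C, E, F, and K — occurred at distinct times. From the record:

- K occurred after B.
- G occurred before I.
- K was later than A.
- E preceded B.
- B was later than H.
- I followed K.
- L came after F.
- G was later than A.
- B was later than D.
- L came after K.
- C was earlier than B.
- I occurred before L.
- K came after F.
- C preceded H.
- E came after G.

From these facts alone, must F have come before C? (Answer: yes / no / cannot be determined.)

cannot be determined

No chain of stated constraints runs from F to C, and none runs from C to F either.
So the relative order of F and C is not fixed by the given facts.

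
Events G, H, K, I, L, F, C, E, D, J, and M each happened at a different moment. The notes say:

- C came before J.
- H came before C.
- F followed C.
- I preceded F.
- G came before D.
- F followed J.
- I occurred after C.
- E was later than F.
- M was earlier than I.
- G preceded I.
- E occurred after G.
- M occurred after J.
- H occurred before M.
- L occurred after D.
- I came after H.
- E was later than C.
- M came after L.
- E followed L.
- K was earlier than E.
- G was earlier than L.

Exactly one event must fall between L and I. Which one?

Tracing the constraints gives L → M → I, so M sits after L and before I.
No other event is forced both after L and before I.

M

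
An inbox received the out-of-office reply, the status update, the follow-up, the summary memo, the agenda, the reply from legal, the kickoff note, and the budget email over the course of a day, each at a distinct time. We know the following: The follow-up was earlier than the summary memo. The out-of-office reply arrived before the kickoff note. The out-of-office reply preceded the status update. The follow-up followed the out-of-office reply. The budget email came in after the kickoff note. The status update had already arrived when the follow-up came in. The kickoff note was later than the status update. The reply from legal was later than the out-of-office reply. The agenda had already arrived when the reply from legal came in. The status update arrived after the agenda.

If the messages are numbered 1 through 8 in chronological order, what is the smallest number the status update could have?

The agenda and the out-of-office reply must both come before the status update — 2 forced predecessors.
Nothing else is forced ahead of the status update, so its earliest slot is position 2 + 1 = 3.

3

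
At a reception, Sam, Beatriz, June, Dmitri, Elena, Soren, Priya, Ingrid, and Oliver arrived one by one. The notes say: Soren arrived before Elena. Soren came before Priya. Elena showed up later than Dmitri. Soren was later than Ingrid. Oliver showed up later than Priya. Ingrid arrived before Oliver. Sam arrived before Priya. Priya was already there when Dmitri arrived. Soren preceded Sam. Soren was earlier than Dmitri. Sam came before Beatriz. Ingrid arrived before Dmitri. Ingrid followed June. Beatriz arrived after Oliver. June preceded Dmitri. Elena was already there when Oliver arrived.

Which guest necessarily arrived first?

June

June has a chain of constraints placing them before every other guest, so June must be first.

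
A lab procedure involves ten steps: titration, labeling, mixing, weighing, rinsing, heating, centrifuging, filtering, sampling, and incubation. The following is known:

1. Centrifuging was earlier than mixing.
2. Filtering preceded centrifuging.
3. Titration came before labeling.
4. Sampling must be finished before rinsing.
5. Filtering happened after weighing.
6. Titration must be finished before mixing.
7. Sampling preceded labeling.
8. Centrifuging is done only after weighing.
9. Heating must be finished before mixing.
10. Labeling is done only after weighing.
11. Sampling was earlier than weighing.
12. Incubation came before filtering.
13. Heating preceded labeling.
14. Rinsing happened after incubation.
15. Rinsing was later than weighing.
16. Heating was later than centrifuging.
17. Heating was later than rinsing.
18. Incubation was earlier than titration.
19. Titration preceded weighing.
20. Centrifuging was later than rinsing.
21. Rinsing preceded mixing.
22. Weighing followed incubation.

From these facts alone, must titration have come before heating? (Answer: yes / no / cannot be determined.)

yes

Chain the constraints: titration → weighing → rinsing → heating. Each link is directly stated, so titration comes before heating.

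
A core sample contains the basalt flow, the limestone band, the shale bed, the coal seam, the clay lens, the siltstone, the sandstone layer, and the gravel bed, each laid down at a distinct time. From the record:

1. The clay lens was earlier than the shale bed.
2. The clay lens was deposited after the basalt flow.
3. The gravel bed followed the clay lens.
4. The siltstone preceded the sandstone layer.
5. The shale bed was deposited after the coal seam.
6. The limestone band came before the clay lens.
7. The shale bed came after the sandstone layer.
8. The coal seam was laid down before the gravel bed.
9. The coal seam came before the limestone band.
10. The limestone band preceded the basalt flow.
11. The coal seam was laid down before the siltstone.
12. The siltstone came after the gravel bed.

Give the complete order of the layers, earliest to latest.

The constraints fix every adjacent pair, so only one ordering works:
the coal seam → the limestone band → the basalt flow → the clay lens → the gravel bed → the siltstone → the sandstone layer → the shale bed.

the coal seam, the limestone band, the basalt flow, the clay lens, the gravel bed, the siltstone, the sandstone layer, the shale bed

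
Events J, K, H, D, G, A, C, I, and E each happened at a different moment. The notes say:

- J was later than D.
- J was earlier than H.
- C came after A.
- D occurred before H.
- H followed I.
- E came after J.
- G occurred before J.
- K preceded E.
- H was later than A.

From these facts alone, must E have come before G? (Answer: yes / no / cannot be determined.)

no

Tracing the constraints gives G → J → E, so G must come before E.
That means E cannot be before G.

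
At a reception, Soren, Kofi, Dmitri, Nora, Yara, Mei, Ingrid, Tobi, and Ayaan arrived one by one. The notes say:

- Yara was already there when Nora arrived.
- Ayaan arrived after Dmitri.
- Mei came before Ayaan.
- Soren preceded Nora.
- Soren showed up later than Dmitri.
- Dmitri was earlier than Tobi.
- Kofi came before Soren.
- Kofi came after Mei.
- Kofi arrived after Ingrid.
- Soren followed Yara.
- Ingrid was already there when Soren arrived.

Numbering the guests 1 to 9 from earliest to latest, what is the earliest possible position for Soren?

Dmitri, Ingrid, Kofi, Mei, and Yara must all come before Soren — 5 forced predecessors.
Nothing else is forced ahead of Soren, so their earliest slot is position 5 + 1 = 6.

6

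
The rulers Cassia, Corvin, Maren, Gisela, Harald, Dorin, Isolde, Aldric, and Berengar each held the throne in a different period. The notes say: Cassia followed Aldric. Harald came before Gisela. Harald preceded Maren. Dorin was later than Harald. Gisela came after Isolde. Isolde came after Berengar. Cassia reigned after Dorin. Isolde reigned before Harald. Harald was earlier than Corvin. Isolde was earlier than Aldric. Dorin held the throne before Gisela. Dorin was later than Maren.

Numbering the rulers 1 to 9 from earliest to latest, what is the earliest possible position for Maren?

Berengar, Harald, and Isolde must all come before Maren — 3 forced predecessors.
Nothing else is forced ahead of Maren, so their earliest slot is position 3 + 1 = 4.

4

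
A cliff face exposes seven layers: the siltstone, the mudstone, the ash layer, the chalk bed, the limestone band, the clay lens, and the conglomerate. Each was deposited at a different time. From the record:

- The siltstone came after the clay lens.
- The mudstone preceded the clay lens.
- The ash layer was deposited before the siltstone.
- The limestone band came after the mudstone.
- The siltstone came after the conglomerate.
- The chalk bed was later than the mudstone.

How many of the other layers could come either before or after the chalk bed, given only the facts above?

5

Forced before the chalk bed: the mudstone.
That leaves the ash layer, the clay lens, the conglomerate, the limestone band, and the siltstone with no forced order relative to the chalk bed — 5.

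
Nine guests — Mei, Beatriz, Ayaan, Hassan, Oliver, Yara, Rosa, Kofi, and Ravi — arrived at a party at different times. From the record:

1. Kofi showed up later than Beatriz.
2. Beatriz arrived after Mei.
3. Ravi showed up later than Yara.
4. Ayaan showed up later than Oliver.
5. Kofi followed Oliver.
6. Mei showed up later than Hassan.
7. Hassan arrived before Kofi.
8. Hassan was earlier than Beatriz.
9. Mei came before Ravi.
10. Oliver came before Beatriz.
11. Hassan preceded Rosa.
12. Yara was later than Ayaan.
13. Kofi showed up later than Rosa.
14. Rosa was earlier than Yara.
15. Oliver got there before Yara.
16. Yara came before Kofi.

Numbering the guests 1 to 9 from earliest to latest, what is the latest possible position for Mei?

Mei must come before Beatriz, Kofi, and Ravi — 3 guests forced after them.
Everything else can be placed before Mei in some valid order, so Mei can sit as late as position 9 − 3 = 6.

6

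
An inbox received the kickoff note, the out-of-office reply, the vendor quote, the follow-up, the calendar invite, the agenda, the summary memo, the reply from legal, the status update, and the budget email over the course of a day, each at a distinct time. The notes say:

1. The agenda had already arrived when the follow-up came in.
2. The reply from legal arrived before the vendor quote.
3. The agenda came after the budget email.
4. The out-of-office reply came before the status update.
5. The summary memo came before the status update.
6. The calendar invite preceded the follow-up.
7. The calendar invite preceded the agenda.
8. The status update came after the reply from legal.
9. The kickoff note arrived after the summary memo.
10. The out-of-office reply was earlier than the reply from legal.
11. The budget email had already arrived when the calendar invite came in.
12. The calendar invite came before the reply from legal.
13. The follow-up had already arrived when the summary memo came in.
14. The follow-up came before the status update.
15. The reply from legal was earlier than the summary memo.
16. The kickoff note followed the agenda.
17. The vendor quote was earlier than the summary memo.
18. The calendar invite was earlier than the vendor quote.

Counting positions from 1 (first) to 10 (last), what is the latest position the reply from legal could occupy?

The reply from legal must come before the kickoff note, the status update, the summary memo, and the vendor quote — 4 messages forced after it.
Everything else can be placed before the reply from legal in some valid order, so the reply from legal can sit as late as position 10 − 4 = 6.

6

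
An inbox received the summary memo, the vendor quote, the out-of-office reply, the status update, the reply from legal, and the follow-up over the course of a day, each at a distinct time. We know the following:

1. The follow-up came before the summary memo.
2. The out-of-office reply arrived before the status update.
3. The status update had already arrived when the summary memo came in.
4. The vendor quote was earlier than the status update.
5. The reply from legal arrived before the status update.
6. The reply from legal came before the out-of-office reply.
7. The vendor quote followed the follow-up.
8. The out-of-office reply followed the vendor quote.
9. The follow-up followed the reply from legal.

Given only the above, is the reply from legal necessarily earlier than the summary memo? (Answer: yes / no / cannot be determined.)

yes

Chain the constraints: the reply from legal → the follow-up → the summary memo. Each link is directly stated, so the reply from legal comes before the summary memo.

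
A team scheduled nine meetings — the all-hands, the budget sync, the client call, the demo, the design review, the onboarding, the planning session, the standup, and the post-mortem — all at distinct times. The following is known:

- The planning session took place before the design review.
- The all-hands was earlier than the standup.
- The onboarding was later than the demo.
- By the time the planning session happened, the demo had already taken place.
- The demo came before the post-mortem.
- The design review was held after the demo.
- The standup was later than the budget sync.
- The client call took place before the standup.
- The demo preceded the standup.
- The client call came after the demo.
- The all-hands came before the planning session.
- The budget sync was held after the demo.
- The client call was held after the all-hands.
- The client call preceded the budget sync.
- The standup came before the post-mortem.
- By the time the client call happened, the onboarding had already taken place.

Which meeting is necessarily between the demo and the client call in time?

Tracing the constraints gives the demo → the onboarding → the client call, so the onboarding sits after the demo and before the client call.
No other meeting is forced both after the demo and before the client call.

the onboarding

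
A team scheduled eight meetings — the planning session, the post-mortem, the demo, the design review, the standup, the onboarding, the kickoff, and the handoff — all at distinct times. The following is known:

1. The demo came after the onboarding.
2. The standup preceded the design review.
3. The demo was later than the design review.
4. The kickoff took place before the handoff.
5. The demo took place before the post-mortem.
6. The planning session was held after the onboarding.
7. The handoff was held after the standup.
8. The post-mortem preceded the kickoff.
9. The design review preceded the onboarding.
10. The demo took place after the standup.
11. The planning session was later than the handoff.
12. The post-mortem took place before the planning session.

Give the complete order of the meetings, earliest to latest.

The constraints fix every adjacent pair, so only one ordering works:
the standup → the design review → the onboarding → the demo → the post-mortem → the kickoff → the handoff → the planning session.

the standup, the design review, the onboarding, the demo, the post-mortem, the kickoff, the handoff, the planning session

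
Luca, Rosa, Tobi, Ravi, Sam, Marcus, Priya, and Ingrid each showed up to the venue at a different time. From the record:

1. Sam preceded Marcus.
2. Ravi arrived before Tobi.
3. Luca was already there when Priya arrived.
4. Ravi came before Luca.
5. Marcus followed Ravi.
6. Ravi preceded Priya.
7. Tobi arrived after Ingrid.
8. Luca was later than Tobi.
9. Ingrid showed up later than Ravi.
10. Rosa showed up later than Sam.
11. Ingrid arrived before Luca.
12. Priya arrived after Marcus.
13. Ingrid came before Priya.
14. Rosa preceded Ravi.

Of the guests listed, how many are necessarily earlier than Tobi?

Directly stated before Tobi: Ingrid and Ravi.
Rosa reaches Tobi via Rosa → Ravi → Tobi.
Sam reaches Tobi via Sam → Rosa → Ravi → Tobi.
No chain forces Marcus (or any of the others) ahead of Tobi.
That's Ingrid, Ravi, Rosa, and Sam — 4 in all.

4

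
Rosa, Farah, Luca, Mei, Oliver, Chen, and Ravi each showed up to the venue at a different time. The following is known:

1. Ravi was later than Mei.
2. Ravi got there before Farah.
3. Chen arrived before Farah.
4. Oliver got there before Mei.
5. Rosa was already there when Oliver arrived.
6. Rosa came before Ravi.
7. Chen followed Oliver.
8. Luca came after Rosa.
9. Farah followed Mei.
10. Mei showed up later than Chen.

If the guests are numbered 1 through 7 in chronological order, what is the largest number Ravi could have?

Ravi must come before Farah — 1 guest forced after them.
Everything else can be placed before Ravi in some valid order, so Ravi can sit as late as position 7 − 1 = 6.

6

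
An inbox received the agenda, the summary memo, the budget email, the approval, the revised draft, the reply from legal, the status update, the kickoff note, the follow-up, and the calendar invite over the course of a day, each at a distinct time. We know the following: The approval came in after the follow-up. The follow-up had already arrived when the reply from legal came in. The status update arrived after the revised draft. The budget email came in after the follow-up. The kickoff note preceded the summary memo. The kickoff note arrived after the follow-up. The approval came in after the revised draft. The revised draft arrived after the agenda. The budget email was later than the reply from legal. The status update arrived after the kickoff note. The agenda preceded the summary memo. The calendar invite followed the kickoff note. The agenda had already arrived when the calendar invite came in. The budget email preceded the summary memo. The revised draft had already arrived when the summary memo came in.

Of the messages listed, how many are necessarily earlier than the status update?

4

Directly stated before the status update: the kickoff note and the revised draft.
The agenda reaches the status update via the agenda → the revised draft → the status update.
The follow-up reaches the status update via the follow-up → the kickoff note → the status update.
That's the agenda, the follow-up, the kickoff note, and the revised draft — 4 in all.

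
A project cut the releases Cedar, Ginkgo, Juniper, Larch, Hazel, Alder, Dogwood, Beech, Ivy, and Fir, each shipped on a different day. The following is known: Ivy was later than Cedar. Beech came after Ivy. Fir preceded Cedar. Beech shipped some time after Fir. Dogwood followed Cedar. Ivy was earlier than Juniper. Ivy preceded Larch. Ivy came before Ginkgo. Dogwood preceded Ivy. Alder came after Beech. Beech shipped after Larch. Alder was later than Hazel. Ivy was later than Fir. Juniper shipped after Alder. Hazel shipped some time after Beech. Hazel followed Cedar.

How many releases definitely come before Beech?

Directly stated before Beech: Fir, Ivy, and Larch.
Cedar reaches Beech via Cedar → Ivy → Beech.
Dogwood reaches Beech via Dogwood → Ivy → Beech.
No chain forces Juniper (or any of the others) ahead of Beech.
That's Cedar, Dogwood, Fir, Ivy, and Larch — 5 in all.

5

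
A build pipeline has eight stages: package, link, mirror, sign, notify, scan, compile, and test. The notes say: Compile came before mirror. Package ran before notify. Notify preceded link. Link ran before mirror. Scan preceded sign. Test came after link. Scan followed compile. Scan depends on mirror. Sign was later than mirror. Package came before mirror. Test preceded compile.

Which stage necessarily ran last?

sign

Every other stage has a chain of constraints placing it before sign, so sign is last.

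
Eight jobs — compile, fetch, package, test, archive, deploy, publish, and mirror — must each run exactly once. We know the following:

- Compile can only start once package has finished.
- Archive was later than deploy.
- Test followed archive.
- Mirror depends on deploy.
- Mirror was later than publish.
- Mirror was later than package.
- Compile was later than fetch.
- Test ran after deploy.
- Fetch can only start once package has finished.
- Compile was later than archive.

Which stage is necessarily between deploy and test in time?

archive

Tracing the constraints gives deploy → archive → test, so archive sits after deploy and before test.
No other stage is forced both after deploy and before test.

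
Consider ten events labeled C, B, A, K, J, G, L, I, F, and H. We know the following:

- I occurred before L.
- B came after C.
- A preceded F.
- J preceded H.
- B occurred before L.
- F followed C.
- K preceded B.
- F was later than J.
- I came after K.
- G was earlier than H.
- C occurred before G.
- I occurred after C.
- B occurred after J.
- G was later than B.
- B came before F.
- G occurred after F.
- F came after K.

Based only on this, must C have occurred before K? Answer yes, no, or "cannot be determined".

No chain of stated constraints runs from C to K, and none runs from K to C either.
So the relative order of C and K is not fixed by the given facts.

cannot be determined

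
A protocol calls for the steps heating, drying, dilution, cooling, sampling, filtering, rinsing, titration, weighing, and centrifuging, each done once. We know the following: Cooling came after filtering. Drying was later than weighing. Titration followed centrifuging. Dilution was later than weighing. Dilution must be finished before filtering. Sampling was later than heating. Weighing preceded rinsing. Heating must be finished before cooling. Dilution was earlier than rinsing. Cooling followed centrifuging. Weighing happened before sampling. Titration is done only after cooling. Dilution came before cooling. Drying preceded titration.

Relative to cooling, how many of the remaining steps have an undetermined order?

Forced before cooling: centrifuging, dilution, filtering, heating, and weighing; forced after cooling: titration.
That leaves drying, rinsing, and sampling with no forced order relative to cooling — 3.

3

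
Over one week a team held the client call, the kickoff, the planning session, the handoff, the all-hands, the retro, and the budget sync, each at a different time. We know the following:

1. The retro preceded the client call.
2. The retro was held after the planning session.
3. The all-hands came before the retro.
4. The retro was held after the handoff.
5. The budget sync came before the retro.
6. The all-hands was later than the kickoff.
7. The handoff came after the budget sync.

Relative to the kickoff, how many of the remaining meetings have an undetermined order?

Forced after the kickoff: the all-hands, the client call, and the retro.
That leaves the budget sync, the handoff, and the planning session with no forced order relative to the kickoff — 3.

3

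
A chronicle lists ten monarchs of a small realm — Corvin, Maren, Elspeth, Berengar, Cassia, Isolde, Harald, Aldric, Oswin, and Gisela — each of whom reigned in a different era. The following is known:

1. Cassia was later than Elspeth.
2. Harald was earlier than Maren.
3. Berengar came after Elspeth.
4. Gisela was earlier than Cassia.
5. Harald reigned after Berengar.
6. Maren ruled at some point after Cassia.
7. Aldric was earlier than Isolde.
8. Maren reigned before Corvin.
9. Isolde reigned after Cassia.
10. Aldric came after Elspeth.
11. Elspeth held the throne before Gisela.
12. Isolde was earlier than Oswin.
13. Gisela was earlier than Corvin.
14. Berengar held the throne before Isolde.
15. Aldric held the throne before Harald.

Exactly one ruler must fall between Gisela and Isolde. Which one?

Tracing the constraints gives Gisela → Cassia → Isolde, so Cassia sits after Gisela and before Isolde.
No other ruler is forced both after Gisela and before Isolde.

Cassia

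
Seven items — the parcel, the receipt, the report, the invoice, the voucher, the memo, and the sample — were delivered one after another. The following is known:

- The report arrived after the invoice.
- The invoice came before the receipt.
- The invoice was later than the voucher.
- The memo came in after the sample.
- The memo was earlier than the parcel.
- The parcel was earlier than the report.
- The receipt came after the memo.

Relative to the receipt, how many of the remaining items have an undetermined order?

2

Forced before the receipt: the invoice, the memo, the sample, and the voucher.
That leaves the parcel and the report with no forced order relative to the receipt — 2.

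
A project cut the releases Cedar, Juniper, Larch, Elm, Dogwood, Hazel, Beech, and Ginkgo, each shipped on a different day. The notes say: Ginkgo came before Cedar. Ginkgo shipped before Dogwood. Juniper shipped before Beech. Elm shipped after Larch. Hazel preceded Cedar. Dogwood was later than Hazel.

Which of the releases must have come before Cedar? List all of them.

Directly stated before Cedar: Ginkgo and Hazel.
No chain forces Larch (or any of the others) ahead of Cedar.

Ginkgo, Hazel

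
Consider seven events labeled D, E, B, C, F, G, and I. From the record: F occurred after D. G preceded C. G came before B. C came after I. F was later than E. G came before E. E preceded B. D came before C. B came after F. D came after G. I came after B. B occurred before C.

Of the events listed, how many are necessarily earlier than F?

3

Directly stated before F: D and E.
G reaches F via G → E → F.
No chain forces B (or any of the others) ahead of F.
That's D, E, and G — 3 in all.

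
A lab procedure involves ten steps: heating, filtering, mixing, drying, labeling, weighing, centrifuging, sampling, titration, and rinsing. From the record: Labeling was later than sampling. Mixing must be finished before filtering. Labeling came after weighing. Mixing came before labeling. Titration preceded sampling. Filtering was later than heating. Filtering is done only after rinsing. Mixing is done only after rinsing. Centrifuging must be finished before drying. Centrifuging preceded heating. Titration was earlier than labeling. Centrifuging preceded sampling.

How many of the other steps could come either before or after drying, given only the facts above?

8

Forced before drying: centrifuging.
That leaves filtering, heating, labeling, mixing, rinsing, sampling, titration, and weighing with no forced order relative to drying — 8.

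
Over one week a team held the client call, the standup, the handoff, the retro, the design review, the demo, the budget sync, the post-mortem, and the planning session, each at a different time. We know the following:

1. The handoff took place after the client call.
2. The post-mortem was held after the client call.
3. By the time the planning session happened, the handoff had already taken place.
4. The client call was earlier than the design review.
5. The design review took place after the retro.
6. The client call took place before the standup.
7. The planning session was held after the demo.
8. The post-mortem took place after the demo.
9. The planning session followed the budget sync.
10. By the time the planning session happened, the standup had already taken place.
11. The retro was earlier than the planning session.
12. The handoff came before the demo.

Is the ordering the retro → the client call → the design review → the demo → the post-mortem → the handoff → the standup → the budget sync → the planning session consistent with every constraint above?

no

The constraints require the handoff before the demo, but in the proposed sequence the demo appears ahead of the handoff. That one violation is enough.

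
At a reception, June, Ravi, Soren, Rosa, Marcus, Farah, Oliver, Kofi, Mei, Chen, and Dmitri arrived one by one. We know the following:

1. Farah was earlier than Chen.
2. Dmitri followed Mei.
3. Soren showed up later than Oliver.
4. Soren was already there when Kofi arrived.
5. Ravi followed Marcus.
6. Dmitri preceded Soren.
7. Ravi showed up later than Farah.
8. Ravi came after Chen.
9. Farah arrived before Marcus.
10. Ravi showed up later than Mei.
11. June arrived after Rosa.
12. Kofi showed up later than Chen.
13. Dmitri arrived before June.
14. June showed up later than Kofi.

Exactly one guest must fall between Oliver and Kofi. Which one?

Tracing the constraints gives Oliver → Soren → Kofi, so Soren sits after Oliver and before Kofi.
No other guest is forced both after Oliver and before Kofi.

Soren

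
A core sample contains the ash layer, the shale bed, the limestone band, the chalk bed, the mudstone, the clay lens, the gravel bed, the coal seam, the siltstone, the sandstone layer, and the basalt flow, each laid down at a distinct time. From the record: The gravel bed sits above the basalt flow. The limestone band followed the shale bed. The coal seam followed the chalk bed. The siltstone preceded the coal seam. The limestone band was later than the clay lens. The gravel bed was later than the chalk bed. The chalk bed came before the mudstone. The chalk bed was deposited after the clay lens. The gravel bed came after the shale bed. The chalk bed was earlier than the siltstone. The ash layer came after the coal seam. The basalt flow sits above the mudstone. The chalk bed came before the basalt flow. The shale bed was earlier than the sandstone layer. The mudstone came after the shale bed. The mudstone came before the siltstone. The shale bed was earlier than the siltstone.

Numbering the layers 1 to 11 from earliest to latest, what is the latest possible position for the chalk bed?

5

The chalk bed must come before the ash layer, the basalt flow, the coal seam, the gravel bed, the mudstone, and the siltstone — 6 layers forced after it.
Everything else can be placed before the chalk bed in some valid order, so the chalk bed can sit as late as position 11 − 6 = 5.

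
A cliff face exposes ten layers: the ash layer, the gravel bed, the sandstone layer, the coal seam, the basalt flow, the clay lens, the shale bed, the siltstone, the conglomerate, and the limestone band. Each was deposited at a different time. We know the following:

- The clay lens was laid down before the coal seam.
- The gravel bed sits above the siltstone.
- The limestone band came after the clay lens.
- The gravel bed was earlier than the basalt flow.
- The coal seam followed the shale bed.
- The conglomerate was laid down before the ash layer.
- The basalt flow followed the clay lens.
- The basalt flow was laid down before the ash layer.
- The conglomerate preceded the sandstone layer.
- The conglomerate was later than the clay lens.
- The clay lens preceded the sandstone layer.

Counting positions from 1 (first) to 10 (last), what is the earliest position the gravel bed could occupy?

2

The siltstone must come before the gravel bed — 1 forced predecessor.
Nothing else is forced ahead of the gravel bed, so its earliest slot is position 1 + 1 = 2.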